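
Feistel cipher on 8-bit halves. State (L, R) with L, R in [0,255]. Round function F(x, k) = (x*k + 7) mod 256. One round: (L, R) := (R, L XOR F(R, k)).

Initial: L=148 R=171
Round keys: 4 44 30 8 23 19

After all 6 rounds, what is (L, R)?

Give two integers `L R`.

Answer: 216 24

Derivation:
Round 1 (k=4): L=171 R=39
Round 2 (k=44): L=39 R=16
Round 3 (k=30): L=16 R=192
Round 4 (k=8): L=192 R=23
Round 5 (k=23): L=23 R=216
Round 6 (k=19): L=216 R=24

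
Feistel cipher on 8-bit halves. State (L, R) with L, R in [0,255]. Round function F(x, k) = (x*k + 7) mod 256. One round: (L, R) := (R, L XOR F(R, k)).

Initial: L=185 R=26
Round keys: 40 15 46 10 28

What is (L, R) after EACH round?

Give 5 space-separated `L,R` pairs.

Round 1 (k=40): L=26 R=174
Round 2 (k=15): L=174 R=35
Round 3 (k=46): L=35 R=255
Round 4 (k=10): L=255 R=222
Round 5 (k=28): L=222 R=176

Answer: 26,174 174,35 35,255 255,222 222,176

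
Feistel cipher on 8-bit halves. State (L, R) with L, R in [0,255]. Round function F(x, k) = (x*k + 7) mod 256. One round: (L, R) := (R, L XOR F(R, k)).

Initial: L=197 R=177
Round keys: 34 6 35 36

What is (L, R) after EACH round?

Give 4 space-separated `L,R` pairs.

Answer: 177,76 76,126 126,13 13,165

Derivation:
Round 1 (k=34): L=177 R=76
Round 2 (k=6): L=76 R=126
Round 3 (k=35): L=126 R=13
Round 4 (k=36): L=13 R=165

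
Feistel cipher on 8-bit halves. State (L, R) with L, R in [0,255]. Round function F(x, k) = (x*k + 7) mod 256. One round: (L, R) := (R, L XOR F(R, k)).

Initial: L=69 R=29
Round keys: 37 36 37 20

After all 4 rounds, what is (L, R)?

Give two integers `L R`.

Round 1 (k=37): L=29 R=125
Round 2 (k=36): L=125 R=134
Round 3 (k=37): L=134 R=24
Round 4 (k=20): L=24 R=97

Answer: 24 97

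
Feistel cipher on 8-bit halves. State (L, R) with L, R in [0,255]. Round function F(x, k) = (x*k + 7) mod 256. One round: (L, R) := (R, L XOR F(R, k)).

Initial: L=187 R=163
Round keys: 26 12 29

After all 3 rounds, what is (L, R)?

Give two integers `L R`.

Answer: 140 205

Derivation:
Round 1 (k=26): L=163 R=46
Round 2 (k=12): L=46 R=140
Round 3 (k=29): L=140 R=205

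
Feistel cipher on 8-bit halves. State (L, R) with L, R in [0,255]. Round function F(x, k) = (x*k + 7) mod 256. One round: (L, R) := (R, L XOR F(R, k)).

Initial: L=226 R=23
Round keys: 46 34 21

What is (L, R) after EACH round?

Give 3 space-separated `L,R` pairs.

Answer: 23,203 203,234 234,242

Derivation:
Round 1 (k=46): L=23 R=203
Round 2 (k=34): L=203 R=234
Round 3 (k=21): L=234 R=242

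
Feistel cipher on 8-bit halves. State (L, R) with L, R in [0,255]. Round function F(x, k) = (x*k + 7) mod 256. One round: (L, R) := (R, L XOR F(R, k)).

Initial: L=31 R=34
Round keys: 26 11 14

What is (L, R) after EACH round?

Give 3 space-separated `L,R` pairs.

Round 1 (k=26): L=34 R=100
Round 2 (k=11): L=100 R=113
Round 3 (k=14): L=113 R=81

Answer: 34,100 100,113 113,81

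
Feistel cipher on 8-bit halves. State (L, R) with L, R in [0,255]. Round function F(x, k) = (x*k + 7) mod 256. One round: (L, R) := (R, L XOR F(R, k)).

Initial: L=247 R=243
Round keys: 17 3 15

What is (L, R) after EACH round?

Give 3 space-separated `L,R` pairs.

Answer: 243,221 221,109 109,183

Derivation:
Round 1 (k=17): L=243 R=221
Round 2 (k=3): L=221 R=109
Round 3 (k=15): L=109 R=183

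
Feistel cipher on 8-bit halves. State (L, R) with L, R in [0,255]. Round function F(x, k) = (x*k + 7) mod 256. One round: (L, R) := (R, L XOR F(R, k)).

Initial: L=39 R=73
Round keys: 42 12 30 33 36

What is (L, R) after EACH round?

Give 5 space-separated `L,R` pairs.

Answer: 73,38 38,134 134,157 157,194 194,210

Derivation:
Round 1 (k=42): L=73 R=38
Round 2 (k=12): L=38 R=134
Round 3 (k=30): L=134 R=157
Round 4 (k=33): L=157 R=194
Round 5 (k=36): L=194 R=210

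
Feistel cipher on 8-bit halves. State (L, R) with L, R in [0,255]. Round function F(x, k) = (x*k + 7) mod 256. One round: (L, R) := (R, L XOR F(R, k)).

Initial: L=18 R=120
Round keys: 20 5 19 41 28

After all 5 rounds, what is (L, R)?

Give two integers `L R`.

Round 1 (k=20): L=120 R=117
Round 2 (k=5): L=117 R=40
Round 3 (k=19): L=40 R=138
Round 4 (k=41): L=138 R=9
Round 5 (k=28): L=9 R=137

Answer: 9 137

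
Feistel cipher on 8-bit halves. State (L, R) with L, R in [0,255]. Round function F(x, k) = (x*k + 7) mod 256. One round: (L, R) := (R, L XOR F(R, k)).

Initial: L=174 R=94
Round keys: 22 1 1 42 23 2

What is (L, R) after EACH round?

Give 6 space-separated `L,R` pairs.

Answer: 94,181 181,226 226,92 92,253 253,158 158,190

Derivation:
Round 1 (k=22): L=94 R=181
Round 2 (k=1): L=181 R=226
Round 3 (k=1): L=226 R=92
Round 4 (k=42): L=92 R=253
Round 5 (k=23): L=253 R=158
Round 6 (k=2): L=158 R=190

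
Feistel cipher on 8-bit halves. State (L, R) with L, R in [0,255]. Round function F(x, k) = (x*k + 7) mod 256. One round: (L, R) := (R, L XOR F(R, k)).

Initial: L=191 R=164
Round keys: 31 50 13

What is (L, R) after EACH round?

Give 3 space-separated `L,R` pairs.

Answer: 164,92 92,91 91,250

Derivation:
Round 1 (k=31): L=164 R=92
Round 2 (k=50): L=92 R=91
Round 3 (k=13): L=91 R=250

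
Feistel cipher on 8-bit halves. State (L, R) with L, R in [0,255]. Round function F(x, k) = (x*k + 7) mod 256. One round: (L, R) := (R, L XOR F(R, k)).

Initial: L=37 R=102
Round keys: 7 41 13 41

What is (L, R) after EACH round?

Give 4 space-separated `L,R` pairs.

Round 1 (k=7): L=102 R=244
Round 2 (k=41): L=244 R=125
Round 3 (k=13): L=125 R=148
Round 4 (k=41): L=148 R=198

Answer: 102,244 244,125 125,148 148,198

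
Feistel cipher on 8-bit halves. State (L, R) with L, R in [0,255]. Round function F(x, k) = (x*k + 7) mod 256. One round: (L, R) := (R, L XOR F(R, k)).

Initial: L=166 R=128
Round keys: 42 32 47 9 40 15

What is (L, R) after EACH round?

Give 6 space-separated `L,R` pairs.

Answer: 128,161 161,167 167,17 17,7 7,14 14,222

Derivation:
Round 1 (k=42): L=128 R=161
Round 2 (k=32): L=161 R=167
Round 3 (k=47): L=167 R=17
Round 4 (k=9): L=17 R=7
Round 5 (k=40): L=7 R=14
Round 6 (k=15): L=14 R=222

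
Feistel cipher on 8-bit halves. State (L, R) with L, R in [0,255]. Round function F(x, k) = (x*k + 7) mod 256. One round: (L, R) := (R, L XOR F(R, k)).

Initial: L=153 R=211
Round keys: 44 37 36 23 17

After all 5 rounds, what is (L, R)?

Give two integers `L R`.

Answer: 80 138

Derivation:
Round 1 (k=44): L=211 R=210
Round 2 (k=37): L=210 R=178
Round 3 (k=36): L=178 R=221
Round 4 (k=23): L=221 R=80
Round 5 (k=17): L=80 R=138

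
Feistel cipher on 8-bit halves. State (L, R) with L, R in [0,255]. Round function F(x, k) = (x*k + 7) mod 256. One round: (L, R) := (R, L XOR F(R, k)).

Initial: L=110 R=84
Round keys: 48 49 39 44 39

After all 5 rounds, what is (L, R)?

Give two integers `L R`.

Round 1 (k=48): L=84 R=169
Round 2 (k=49): L=169 R=52
Round 3 (k=39): L=52 R=90
Round 4 (k=44): L=90 R=75
Round 5 (k=39): L=75 R=46

Answer: 75 46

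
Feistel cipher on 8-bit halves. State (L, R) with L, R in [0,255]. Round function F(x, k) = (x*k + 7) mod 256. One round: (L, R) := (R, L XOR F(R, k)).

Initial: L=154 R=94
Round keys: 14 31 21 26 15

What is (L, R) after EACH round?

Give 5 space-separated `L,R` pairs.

Answer: 94,177 177,40 40,254 254,251 251,66

Derivation:
Round 1 (k=14): L=94 R=177
Round 2 (k=31): L=177 R=40
Round 3 (k=21): L=40 R=254
Round 4 (k=26): L=254 R=251
Round 5 (k=15): L=251 R=66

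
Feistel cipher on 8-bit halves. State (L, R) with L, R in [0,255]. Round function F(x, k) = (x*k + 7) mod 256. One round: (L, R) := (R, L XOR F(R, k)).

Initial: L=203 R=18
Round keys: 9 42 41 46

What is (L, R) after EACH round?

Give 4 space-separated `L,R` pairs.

Round 1 (k=9): L=18 R=98
Round 2 (k=42): L=98 R=9
Round 3 (k=41): L=9 R=26
Round 4 (k=46): L=26 R=186

Answer: 18,98 98,9 9,26 26,186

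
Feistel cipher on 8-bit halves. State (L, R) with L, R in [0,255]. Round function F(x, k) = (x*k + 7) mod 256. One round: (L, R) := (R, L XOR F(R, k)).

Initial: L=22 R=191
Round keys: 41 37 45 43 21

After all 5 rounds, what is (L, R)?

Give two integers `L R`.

Answer: 236 60

Derivation:
Round 1 (k=41): L=191 R=136
Round 2 (k=37): L=136 R=16
Round 3 (k=45): L=16 R=95
Round 4 (k=43): L=95 R=236
Round 5 (k=21): L=236 R=60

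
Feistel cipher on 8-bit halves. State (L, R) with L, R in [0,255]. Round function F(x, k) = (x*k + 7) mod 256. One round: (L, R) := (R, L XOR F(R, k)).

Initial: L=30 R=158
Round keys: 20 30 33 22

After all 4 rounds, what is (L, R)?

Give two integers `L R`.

Round 1 (k=20): L=158 R=65
Round 2 (k=30): L=65 R=59
Round 3 (k=33): L=59 R=227
Round 4 (k=22): L=227 R=178

Answer: 227 178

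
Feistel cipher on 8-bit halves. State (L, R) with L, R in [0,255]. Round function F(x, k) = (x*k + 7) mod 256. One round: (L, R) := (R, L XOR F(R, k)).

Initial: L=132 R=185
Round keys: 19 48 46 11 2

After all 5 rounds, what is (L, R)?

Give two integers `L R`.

Answer: 104 250

Derivation:
Round 1 (k=19): L=185 R=70
Round 2 (k=48): L=70 R=158
Round 3 (k=46): L=158 R=45
Round 4 (k=11): L=45 R=104
Round 5 (k=2): L=104 R=250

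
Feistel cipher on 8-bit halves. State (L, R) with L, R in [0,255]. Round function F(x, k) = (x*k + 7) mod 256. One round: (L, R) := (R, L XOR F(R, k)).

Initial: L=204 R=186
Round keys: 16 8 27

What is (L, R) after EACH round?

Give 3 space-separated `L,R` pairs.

Round 1 (k=16): L=186 R=107
Round 2 (k=8): L=107 R=229
Round 3 (k=27): L=229 R=69

Answer: 186,107 107,229 229,69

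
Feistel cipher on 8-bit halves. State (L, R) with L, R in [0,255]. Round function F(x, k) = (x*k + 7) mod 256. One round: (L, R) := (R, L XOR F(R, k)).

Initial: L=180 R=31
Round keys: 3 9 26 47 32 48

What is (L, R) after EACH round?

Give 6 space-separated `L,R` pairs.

Round 1 (k=3): L=31 R=208
Round 2 (k=9): L=208 R=72
Round 3 (k=26): L=72 R=135
Round 4 (k=47): L=135 R=152
Round 5 (k=32): L=152 R=128
Round 6 (k=48): L=128 R=159

Answer: 31,208 208,72 72,135 135,152 152,128 128,159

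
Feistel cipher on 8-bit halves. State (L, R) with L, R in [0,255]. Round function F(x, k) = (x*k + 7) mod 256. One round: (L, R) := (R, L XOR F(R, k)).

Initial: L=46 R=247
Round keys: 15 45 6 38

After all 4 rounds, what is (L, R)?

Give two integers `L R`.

Round 1 (k=15): L=247 R=174
Round 2 (k=45): L=174 R=106
Round 3 (k=6): L=106 R=45
Round 4 (k=38): L=45 R=223

Answer: 45 223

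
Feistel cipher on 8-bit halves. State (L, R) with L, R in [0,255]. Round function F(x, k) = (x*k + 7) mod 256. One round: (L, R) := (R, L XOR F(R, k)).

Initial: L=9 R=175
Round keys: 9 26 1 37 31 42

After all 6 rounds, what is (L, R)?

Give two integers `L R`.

Answer: 6 108

Derivation:
Round 1 (k=9): L=175 R=39
Round 2 (k=26): L=39 R=82
Round 3 (k=1): L=82 R=126
Round 4 (k=37): L=126 R=111
Round 5 (k=31): L=111 R=6
Round 6 (k=42): L=6 R=108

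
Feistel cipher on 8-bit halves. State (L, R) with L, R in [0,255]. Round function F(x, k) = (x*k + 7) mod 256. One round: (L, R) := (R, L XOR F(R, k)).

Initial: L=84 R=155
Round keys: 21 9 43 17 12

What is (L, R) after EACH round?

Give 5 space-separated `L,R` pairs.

Round 1 (k=21): L=155 R=234
Round 2 (k=9): L=234 R=218
Round 3 (k=43): L=218 R=79
Round 4 (k=17): L=79 R=156
Round 5 (k=12): L=156 R=24

Answer: 155,234 234,218 218,79 79,156 156,24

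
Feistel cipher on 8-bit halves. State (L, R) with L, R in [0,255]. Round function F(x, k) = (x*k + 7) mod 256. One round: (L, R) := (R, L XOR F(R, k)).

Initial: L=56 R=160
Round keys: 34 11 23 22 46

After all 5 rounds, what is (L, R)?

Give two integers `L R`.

Round 1 (k=34): L=160 R=127
Round 2 (k=11): L=127 R=220
Round 3 (k=23): L=220 R=180
Round 4 (k=22): L=180 R=163
Round 5 (k=46): L=163 R=229

Answer: 163 229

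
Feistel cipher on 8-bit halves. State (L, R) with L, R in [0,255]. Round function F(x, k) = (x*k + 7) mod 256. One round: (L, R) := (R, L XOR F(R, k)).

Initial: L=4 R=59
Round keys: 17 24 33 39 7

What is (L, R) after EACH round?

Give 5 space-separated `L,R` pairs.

Answer: 59,246 246,44 44,69 69,166 166,212

Derivation:
Round 1 (k=17): L=59 R=246
Round 2 (k=24): L=246 R=44
Round 3 (k=33): L=44 R=69
Round 4 (k=39): L=69 R=166
Round 5 (k=7): L=166 R=212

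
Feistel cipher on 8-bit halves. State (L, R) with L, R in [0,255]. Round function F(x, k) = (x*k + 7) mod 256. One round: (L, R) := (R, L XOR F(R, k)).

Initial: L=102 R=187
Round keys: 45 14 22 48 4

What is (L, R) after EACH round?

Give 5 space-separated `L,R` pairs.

Round 1 (k=45): L=187 R=128
Round 2 (k=14): L=128 R=188
Round 3 (k=22): L=188 R=175
Round 4 (k=48): L=175 R=107
Round 5 (k=4): L=107 R=28

Answer: 187,128 128,188 188,175 175,107 107,28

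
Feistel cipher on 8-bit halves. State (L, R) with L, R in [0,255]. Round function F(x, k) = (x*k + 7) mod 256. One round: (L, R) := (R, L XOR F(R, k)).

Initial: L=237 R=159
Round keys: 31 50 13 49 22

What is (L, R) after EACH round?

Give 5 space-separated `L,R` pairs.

Answer: 159,165 165,222 222,232 232,177 177,213

Derivation:
Round 1 (k=31): L=159 R=165
Round 2 (k=50): L=165 R=222
Round 3 (k=13): L=222 R=232
Round 4 (k=49): L=232 R=177
Round 5 (k=22): L=177 R=213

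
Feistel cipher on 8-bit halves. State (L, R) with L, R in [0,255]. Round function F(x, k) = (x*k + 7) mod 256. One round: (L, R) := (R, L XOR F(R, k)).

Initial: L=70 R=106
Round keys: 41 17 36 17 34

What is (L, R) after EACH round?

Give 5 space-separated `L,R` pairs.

Answer: 106,71 71,212 212,144 144,67 67,125

Derivation:
Round 1 (k=41): L=106 R=71
Round 2 (k=17): L=71 R=212
Round 3 (k=36): L=212 R=144
Round 4 (k=17): L=144 R=67
Round 5 (k=34): L=67 R=125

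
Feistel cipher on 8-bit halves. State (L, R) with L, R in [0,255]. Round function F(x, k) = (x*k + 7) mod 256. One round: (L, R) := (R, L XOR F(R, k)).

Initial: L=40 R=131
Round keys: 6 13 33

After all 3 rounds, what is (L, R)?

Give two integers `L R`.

Round 1 (k=6): L=131 R=49
Round 2 (k=13): L=49 R=7
Round 3 (k=33): L=7 R=223

Answer: 7 223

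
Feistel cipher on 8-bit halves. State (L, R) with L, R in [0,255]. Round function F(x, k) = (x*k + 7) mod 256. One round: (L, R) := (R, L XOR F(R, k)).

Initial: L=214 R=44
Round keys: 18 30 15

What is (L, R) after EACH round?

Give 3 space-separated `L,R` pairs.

Answer: 44,201 201,185 185,23

Derivation:
Round 1 (k=18): L=44 R=201
Round 2 (k=30): L=201 R=185
Round 3 (k=15): L=185 R=23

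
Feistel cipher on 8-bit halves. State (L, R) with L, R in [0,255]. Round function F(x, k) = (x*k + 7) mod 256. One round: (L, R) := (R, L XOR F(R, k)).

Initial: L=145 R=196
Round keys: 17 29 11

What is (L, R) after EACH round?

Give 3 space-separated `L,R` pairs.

Round 1 (k=17): L=196 R=154
Round 2 (k=29): L=154 R=189
Round 3 (k=11): L=189 R=188

Answer: 196,154 154,189 189,188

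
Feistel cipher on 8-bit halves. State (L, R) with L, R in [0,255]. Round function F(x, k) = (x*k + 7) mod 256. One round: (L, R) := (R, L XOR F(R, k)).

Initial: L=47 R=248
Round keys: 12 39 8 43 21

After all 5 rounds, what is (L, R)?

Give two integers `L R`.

Round 1 (k=12): L=248 R=136
Round 2 (k=39): L=136 R=71
Round 3 (k=8): L=71 R=183
Round 4 (k=43): L=183 R=131
Round 5 (k=21): L=131 R=113

Answer: 131 113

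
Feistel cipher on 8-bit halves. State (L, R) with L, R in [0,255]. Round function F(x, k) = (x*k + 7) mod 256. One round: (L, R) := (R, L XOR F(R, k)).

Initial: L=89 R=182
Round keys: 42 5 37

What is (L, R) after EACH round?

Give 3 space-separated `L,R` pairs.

Round 1 (k=42): L=182 R=186
Round 2 (k=5): L=186 R=31
Round 3 (k=37): L=31 R=56

Answer: 182,186 186,31 31,56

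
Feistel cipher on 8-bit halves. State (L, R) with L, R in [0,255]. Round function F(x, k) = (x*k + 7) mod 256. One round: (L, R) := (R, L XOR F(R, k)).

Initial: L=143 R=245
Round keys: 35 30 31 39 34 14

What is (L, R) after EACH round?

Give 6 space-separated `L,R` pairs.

Answer: 245,9 9,224 224,46 46,233 233,215 215,32

Derivation:
Round 1 (k=35): L=245 R=9
Round 2 (k=30): L=9 R=224
Round 3 (k=31): L=224 R=46
Round 4 (k=39): L=46 R=233
Round 5 (k=34): L=233 R=215
Round 6 (k=14): L=215 R=32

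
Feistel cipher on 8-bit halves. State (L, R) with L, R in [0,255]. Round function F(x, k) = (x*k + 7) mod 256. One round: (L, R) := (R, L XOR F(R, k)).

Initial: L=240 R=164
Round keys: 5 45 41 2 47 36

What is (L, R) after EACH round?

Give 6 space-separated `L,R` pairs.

Round 1 (k=5): L=164 R=203
Round 2 (k=45): L=203 R=18
Round 3 (k=41): L=18 R=34
Round 4 (k=2): L=34 R=89
Round 5 (k=47): L=89 R=124
Round 6 (k=36): L=124 R=46

Answer: 164,203 203,18 18,34 34,89 89,124 124,46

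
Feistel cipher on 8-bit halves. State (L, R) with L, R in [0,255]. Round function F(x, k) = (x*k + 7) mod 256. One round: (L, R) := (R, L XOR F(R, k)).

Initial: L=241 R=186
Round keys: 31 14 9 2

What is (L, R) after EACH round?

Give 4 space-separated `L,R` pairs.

Answer: 186,124 124,117 117,88 88,194

Derivation:
Round 1 (k=31): L=186 R=124
Round 2 (k=14): L=124 R=117
Round 3 (k=9): L=117 R=88
Round 4 (k=2): L=88 R=194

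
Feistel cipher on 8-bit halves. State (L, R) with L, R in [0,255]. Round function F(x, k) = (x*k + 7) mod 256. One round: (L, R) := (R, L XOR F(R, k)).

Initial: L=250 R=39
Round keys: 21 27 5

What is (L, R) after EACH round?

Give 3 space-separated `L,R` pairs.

Round 1 (k=21): L=39 R=192
Round 2 (k=27): L=192 R=96
Round 3 (k=5): L=96 R=39

Answer: 39,192 192,96 96,39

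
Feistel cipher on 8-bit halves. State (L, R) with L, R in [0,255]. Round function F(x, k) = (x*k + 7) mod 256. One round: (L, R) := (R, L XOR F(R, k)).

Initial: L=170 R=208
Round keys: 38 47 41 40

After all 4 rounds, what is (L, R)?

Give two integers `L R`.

Answer: 92 157

Derivation:
Round 1 (k=38): L=208 R=77
Round 2 (k=47): L=77 R=250
Round 3 (k=41): L=250 R=92
Round 4 (k=40): L=92 R=157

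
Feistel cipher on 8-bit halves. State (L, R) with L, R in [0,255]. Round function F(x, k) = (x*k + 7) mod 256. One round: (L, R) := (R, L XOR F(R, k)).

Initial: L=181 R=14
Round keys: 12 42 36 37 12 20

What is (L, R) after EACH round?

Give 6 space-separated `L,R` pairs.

Answer: 14,26 26,69 69,161 161,9 9,210 210,102

Derivation:
Round 1 (k=12): L=14 R=26
Round 2 (k=42): L=26 R=69
Round 3 (k=36): L=69 R=161
Round 4 (k=37): L=161 R=9
Round 5 (k=12): L=9 R=210
Round 6 (k=20): L=210 R=102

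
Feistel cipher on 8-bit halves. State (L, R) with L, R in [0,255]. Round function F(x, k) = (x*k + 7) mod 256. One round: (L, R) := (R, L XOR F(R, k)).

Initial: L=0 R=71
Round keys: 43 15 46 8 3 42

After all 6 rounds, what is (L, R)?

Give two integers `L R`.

Answer: 131 206

Derivation:
Round 1 (k=43): L=71 R=244
Round 2 (k=15): L=244 R=20
Round 3 (k=46): L=20 R=107
Round 4 (k=8): L=107 R=75
Round 5 (k=3): L=75 R=131
Round 6 (k=42): L=131 R=206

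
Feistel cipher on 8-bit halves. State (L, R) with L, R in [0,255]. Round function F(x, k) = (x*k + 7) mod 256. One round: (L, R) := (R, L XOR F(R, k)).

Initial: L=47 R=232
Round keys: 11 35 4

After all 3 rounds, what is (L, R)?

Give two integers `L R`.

Round 1 (k=11): L=232 R=208
Round 2 (k=35): L=208 R=159
Round 3 (k=4): L=159 R=83

Answer: 159 83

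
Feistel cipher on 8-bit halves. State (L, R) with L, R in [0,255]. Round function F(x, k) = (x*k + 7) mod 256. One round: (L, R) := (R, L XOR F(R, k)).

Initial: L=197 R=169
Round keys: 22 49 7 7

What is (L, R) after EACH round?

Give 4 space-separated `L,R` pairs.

Answer: 169,72 72,102 102,153 153,80

Derivation:
Round 1 (k=22): L=169 R=72
Round 2 (k=49): L=72 R=102
Round 3 (k=7): L=102 R=153
Round 4 (k=7): L=153 R=80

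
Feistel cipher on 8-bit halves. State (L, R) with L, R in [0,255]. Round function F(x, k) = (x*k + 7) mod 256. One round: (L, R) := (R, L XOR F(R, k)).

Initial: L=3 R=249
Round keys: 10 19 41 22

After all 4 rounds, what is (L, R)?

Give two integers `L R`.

Answer: 121 249

Derivation:
Round 1 (k=10): L=249 R=194
Round 2 (k=19): L=194 R=148
Round 3 (k=41): L=148 R=121
Round 4 (k=22): L=121 R=249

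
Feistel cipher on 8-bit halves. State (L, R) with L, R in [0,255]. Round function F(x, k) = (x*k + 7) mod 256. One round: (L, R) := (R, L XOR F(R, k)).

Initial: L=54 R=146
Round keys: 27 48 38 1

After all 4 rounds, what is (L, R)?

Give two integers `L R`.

Answer: 158 32

Derivation:
Round 1 (k=27): L=146 R=91
Round 2 (k=48): L=91 R=133
Round 3 (k=38): L=133 R=158
Round 4 (k=1): L=158 R=32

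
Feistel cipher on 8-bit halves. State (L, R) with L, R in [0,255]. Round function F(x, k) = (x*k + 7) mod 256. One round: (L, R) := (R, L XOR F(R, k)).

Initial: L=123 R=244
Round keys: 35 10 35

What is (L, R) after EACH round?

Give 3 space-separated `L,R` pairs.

Answer: 244,24 24,3 3,104

Derivation:
Round 1 (k=35): L=244 R=24
Round 2 (k=10): L=24 R=3
Round 3 (k=35): L=3 R=104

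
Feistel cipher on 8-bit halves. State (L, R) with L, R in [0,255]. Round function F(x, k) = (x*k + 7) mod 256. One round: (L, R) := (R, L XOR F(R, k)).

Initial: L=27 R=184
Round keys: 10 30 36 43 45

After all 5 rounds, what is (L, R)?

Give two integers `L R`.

Round 1 (k=10): L=184 R=44
Round 2 (k=30): L=44 R=151
Round 3 (k=36): L=151 R=111
Round 4 (k=43): L=111 R=59
Round 5 (k=45): L=59 R=9

Answer: 59 9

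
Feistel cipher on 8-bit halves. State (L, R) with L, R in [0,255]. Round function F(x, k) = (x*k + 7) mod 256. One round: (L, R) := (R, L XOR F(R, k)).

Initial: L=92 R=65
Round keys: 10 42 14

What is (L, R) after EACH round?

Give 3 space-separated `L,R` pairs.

Round 1 (k=10): L=65 R=205
Round 2 (k=42): L=205 R=232
Round 3 (k=14): L=232 R=122

Answer: 65,205 205,232 232,122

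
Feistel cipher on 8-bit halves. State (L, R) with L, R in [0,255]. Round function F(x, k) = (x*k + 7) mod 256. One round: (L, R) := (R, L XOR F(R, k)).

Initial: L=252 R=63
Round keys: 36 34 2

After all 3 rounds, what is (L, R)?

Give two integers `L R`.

Answer: 26 36

Derivation:
Round 1 (k=36): L=63 R=31
Round 2 (k=34): L=31 R=26
Round 3 (k=2): L=26 R=36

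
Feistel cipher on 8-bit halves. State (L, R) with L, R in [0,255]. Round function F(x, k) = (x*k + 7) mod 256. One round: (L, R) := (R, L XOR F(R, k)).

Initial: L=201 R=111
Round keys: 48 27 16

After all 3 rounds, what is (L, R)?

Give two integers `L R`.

Answer: 94 249

Derivation:
Round 1 (k=48): L=111 R=30
Round 2 (k=27): L=30 R=94
Round 3 (k=16): L=94 R=249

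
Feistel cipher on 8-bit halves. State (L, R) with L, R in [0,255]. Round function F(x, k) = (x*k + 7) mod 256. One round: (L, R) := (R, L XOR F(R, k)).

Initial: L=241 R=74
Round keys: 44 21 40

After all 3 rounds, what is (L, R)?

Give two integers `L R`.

Round 1 (k=44): L=74 R=78
Round 2 (k=21): L=78 R=39
Round 3 (k=40): L=39 R=81

Answer: 39 81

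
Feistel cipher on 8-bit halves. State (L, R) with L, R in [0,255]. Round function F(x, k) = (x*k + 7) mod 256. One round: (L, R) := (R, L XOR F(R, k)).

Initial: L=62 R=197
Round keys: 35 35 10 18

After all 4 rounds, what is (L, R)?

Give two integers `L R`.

Round 1 (k=35): L=197 R=200
Round 2 (k=35): L=200 R=154
Round 3 (k=10): L=154 R=195
Round 4 (k=18): L=195 R=39

Answer: 195 39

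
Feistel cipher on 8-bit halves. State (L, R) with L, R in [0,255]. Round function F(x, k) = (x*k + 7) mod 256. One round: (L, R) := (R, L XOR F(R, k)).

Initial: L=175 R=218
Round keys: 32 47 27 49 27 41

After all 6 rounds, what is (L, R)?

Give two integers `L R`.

Answer: 249 96

Derivation:
Round 1 (k=32): L=218 R=232
Round 2 (k=47): L=232 R=69
Round 3 (k=27): L=69 R=166
Round 4 (k=49): L=166 R=136
Round 5 (k=27): L=136 R=249
Round 6 (k=41): L=249 R=96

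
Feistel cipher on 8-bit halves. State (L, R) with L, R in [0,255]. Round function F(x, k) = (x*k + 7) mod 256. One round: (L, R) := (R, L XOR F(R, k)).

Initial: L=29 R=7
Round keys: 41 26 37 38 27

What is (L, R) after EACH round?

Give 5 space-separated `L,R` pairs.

Answer: 7,59 59,2 2,106 106,193 193,8

Derivation:
Round 1 (k=41): L=7 R=59
Round 2 (k=26): L=59 R=2
Round 3 (k=37): L=2 R=106
Round 4 (k=38): L=106 R=193
Round 5 (k=27): L=193 R=8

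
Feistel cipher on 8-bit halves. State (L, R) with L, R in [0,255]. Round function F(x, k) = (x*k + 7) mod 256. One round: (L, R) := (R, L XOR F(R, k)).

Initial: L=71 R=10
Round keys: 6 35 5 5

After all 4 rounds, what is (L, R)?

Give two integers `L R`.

Answer: 0 158

Derivation:
Round 1 (k=6): L=10 R=4
Round 2 (k=35): L=4 R=153
Round 3 (k=5): L=153 R=0
Round 4 (k=5): L=0 R=158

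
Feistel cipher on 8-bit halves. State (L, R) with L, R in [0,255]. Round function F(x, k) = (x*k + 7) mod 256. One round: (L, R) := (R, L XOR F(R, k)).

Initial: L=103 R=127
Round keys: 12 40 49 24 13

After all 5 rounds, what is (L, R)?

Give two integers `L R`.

Answer: 87 113

Derivation:
Round 1 (k=12): L=127 R=156
Round 2 (k=40): L=156 R=24
Round 3 (k=49): L=24 R=3
Round 4 (k=24): L=3 R=87
Round 5 (k=13): L=87 R=113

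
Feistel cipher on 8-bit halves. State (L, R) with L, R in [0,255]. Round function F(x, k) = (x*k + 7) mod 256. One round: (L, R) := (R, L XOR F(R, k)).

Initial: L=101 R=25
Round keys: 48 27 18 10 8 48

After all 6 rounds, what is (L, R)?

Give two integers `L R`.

Round 1 (k=48): L=25 R=210
Round 2 (k=27): L=210 R=52
Round 3 (k=18): L=52 R=125
Round 4 (k=10): L=125 R=221
Round 5 (k=8): L=221 R=146
Round 6 (k=48): L=146 R=186

Answer: 146 186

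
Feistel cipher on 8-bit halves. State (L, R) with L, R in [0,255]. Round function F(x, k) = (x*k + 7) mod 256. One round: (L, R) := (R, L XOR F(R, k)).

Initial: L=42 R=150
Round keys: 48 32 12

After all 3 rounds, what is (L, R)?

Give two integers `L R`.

Round 1 (k=48): L=150 R=13
Round 2 (k=32): L=13 R=49
Round 3 (k=12): L=49 R=94

Answer: 49 94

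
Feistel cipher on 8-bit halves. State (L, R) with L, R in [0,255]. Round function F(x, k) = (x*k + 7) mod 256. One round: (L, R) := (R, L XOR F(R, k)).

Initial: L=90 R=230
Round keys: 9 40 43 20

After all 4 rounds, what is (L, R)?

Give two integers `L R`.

Round 1 (k=9): L=230 R=71
Round 2 (k=40): L=71 R=249
Round 3 (k=43): L=249 R=157
Round 4 (k=20): L=157 R=178

Answer: 157 178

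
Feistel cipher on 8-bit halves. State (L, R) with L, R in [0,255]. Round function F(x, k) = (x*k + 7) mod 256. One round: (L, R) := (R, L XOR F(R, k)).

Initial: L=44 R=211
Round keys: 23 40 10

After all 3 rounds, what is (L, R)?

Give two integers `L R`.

Answer: 84 159

Derivation:
Round 1 (k=23): L=211 R=208
Round 2 (k=40): L=208 R=84
Round 3 (k=10): L=84 R=159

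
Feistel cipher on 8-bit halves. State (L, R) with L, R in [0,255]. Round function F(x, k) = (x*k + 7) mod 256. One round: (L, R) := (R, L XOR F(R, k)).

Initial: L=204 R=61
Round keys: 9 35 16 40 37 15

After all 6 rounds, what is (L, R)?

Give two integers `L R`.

Round 1 (k=9): L=61 R=224
Round 2 (k=35): L=224 R=154
Round 3 (k=16): L=154 R=71
Round 4 (k=40): L=71 R=133
Round 5 (k=37): L=133 R=7
Round 6 (k=15): L=7 R=245

Answer: 7 245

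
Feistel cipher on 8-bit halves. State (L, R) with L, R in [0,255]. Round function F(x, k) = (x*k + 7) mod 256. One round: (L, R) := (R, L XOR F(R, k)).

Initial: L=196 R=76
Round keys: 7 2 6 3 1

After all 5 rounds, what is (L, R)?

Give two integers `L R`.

Answer: 36 201

Derivation:
Round 1 (k=7): L=76 R=223
Round 2 (k=2): L=223 R=137
Round 3 (k=6): L=137 R=226
Round 4 (k=3): L=226 R=36
Round 5 (k=1): L=36 R=201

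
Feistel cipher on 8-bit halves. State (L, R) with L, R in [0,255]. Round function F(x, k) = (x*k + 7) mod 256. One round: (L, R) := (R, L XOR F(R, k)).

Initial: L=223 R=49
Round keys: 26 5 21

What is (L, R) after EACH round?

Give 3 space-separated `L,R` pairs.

Answer: 49,222 222,108 108,61

Derivation:
Round 1 (k=26): L=49 R=222
Round 2 (k=5): L=222 R=108
Round 3 (k=21): L=108 R=61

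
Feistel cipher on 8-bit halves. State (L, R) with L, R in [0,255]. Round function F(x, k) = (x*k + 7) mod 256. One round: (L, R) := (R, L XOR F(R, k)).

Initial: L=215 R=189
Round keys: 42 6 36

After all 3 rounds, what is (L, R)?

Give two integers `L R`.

Round 1 (k=42): L=189 R=222
Round 2 (k=6): L=222 R=134
Round 3 (k=36): L=134 R=1

Answer: 134 1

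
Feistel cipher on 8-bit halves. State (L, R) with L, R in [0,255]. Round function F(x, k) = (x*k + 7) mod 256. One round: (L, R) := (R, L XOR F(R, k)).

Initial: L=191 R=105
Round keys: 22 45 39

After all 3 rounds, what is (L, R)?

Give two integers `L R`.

Answer: 56 61

Derivation:
Round 1 (k=22): L=105 R=178
Round 2 (k=45): L=178 R=56
Round 3 (k=39): L=56 R=61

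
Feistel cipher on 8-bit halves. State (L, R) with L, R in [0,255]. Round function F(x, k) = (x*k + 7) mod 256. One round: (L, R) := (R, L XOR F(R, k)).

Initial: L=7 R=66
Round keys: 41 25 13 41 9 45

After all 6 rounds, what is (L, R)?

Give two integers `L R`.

Round 1 (k=41): L=66 R=158
Round 2 (k=25): L=158 R=55
Round 3 (k=13): L=55 R=76
Round 4 (k=41): L=76 R=4
Round 5 (k=9): L=4 R=103
Round 6 (k=45): L=103 R=38

Answer: 103 38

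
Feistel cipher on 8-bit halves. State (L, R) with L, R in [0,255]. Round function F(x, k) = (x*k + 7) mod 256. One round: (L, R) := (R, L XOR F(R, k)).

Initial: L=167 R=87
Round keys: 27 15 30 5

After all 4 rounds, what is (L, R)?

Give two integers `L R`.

Round 1 (k=27): L=87 R=147
Round 2 (k=15): L=147 R=243
Round 3 (k=30): L=243 R=18
Round 4 (k=5): L=18 R=146

Answer: 18 146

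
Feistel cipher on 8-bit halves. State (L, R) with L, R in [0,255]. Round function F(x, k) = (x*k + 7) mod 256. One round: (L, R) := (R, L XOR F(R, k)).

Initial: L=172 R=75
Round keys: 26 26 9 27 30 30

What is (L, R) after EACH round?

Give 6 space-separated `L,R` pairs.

Round 1 (k=26): L=75 R=9
Round 2 (k=26): L=9 R=186
Round 3 (k=9): L=186 R=152
Round 4 (k=27): L=152 R=181
Round 5 (k=30): L=181 R=165
Round 6 (k=30): L=165 R=232

Answer: 75,9 9,186 186,152 152,181 181,165 165,232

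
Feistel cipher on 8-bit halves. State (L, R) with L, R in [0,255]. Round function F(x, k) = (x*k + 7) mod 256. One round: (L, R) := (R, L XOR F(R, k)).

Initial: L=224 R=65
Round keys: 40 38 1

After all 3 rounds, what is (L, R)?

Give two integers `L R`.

Answer: 128 72

Derivation:
Round 1 (k=40): L=65 R=207
Round 2 (k=38): L=207 R=128
Round 3 (k=1): L=128 R=72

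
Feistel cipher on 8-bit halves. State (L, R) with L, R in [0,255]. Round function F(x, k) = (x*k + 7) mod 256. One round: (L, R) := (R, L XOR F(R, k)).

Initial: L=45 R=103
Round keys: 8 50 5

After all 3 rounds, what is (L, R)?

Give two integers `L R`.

Round 1 (k=8): L=103 R=18
Round 2 (k=50): L=18 R=236
Round 3 (k=5): L=236 R=177

Answer: 236 177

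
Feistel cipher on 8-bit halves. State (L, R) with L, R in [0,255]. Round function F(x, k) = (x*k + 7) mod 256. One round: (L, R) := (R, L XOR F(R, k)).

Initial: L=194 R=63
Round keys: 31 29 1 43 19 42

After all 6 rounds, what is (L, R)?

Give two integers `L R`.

Round 1 (k=31): L=63 R=106
Round 2 (k=29): L=106 R=54
Round 3 (k=1): L=54 R=87
Round 4 (k=43): L=87 R=146
Round 5 (k=19): L=146 R=138
Round 6 (k=42): L=138 R=57

Answer: 138 57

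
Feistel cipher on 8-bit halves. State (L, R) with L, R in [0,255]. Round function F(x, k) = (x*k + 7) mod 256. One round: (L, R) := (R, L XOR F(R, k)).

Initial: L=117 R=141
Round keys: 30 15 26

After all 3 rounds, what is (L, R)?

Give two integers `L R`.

Answer: 2 195

Derivation:
Round 1 (k=30): L=141 R=248
Round 2 (k=15): L=248 R=2
Round 3 (k=26): L=2 R=195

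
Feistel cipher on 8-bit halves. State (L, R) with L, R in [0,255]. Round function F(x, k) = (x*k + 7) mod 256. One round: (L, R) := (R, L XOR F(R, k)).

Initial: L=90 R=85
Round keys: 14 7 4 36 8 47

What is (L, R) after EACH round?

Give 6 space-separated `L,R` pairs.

Round 1 (k=14): L=85 R=247
Round 2 (k=7): L=247 R=157
Round 3 (k=4): L=157 R=140
Round 4 (k=36): L=140 R=42
Round 5 (k=8): L=42 R=219
Round 6 (k=47): L=219 R=22

Answer: 85,247 247,157 157,140 140,42 42,219 219,22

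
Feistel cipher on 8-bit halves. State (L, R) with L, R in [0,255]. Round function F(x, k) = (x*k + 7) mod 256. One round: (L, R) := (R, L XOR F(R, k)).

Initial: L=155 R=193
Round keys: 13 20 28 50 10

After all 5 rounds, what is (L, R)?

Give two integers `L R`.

Round 1 (k=13): L=193 R=79
Round 2 (k=20): L=79 R=242
Round 3 (k=28): L=242 R=48
Round 4 (k=50): L=48 R=149
Round 5 (k=10): L=149 R=233

Answer: 149 233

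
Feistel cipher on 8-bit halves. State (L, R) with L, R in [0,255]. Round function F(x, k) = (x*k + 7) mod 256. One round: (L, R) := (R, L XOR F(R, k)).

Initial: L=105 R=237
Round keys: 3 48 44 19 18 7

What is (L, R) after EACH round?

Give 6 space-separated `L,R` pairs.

Round 1 (k=3): L=237 R=167
Round 2 (k=48): L=167 R=186
Round 3 (k=44): L=186 R=88
Round 4 (k=19): L=88 R=53
Round 5 (k=18): L=53 R=153
Round 6 (k=7): L=153 R=3

Answer: 237,167 167,186 186,88 88,53 53,153 153,3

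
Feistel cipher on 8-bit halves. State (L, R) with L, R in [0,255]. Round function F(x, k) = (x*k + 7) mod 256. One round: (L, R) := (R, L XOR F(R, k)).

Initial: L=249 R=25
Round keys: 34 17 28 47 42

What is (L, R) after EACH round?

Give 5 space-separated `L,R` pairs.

Answer: 25,160 160,190 190,111 111,214 214,76

Derivation:
Round 1 (k=34): L=25 R=160
Round 2 (k=17): L=160 R=190
Round 3 (k=28): L=190 R=111
Round 4 (k=47): L=111 R=214
Round 5 (k=42): L=214 R=76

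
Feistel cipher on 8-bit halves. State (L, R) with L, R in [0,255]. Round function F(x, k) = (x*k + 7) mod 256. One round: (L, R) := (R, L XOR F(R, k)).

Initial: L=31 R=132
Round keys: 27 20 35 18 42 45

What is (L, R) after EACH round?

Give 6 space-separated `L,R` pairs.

Answer: 132,236 236,243 243,172 172,236 236,19 19,178

Derivation:
Round 1 (k=27): L=132 R=236
Round 2 (k=20): L=236 R=243
Round 3 (k=35): L=243 R=172
Round 4 (k=18): L=172 R=236
Round 5 (k=42): L=236 R=19
Round 6 (k=45): L=19 R=178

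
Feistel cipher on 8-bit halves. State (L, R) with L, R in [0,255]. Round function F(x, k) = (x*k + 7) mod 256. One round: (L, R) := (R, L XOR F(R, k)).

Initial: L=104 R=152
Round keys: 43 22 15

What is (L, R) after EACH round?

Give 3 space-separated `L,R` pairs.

Round 1 (k=43): L=152 R=231
Round 2 (k=22): L=231 R=121
Round 3 (k=15): L=121 R=249

Answer: 152,231 231,121 121,249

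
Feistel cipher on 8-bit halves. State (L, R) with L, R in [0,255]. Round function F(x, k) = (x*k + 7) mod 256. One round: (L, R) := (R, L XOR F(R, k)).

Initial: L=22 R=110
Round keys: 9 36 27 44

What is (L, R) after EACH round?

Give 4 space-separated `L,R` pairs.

Answer: 110,243 243,93 93,37 37,62

Derivation:
Round 1 (k=9): L=110 R=243
Round 2 (k=36): L=243 R=93
Round 3 (k=27): L=93 R=37
Round 4 (k=44): L=37 R=62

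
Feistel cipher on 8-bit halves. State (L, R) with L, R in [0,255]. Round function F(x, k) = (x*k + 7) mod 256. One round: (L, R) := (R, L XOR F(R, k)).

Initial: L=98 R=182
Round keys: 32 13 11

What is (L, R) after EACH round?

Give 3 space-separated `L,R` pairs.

Round 1 (k=32): L=182 R=165
Round 2 (k=13): L=165 R=222
Round 3 (k=11): L=222 R=52

Answer: 182,165 165,222 222,52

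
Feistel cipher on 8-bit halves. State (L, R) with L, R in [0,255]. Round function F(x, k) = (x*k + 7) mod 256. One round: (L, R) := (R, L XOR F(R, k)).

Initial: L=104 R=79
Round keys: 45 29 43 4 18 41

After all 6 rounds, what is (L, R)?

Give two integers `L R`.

Round 1 (k=45): L=79 R=130
Round 2 (k=29): L=130 R=142
Round 3 (k=43): L=142 R=99
Round 4 (k=4): L=99 R=29
Round 5 (k=18): L=29 R=114
Round 6 (k=41): L=114 R=84

Answer: 114 84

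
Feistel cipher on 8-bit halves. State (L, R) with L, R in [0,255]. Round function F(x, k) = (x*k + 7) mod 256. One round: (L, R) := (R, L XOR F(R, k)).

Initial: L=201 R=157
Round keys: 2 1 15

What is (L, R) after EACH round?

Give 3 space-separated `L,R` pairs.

Round 1 (k=2): L=157 R=136
Round 2 (k=1): L=136 R=18
Round 3 (k=15): L=18 R=157

Answer: 157,136 136,18 18,157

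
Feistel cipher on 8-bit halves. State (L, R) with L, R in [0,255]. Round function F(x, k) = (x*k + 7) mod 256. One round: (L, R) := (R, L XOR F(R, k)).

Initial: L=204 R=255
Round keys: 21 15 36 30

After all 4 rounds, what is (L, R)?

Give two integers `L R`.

Round 1 (k=21): L=255 R=62
Round 2 (k=15): L=62 R=86
Round 3 (k=36): L=86 R=33
Round 4 (k=30): L=33 R=179

Answer: 33 179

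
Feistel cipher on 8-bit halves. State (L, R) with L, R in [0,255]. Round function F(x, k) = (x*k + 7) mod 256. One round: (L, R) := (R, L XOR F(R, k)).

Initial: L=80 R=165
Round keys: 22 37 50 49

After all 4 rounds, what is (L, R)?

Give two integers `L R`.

Answer: 100 46

Derivation:
Round 1 (k=22): L=165 R=101
Round 2 (k=37): L=101 R=5
Round 3 (k=50): L=5 R=100
Round 4 (k=49): L=100 R=46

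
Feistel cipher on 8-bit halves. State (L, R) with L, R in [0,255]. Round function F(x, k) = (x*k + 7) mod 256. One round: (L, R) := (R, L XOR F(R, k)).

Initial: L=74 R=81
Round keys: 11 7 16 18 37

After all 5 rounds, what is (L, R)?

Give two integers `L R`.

Answer: 123 225

Derivation:
Round 1 (k=11): L=81 R=200
Round 2 (k=7): L=200 R=46
Round 3 (k=16): L=46 R=47
Round 4 (k=18): L=47 R=123
Round 5 (k=37): L=123 R=225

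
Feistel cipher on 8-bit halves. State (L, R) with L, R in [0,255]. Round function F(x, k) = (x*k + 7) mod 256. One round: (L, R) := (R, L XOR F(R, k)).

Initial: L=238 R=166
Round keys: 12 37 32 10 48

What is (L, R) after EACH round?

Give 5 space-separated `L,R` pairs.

Round 1 (k=12): L=166 R=33
Round 2 (k=37): L=33 R=106
Round 3 (k=32): L=106 R=102
Round 4 (k=10): L=102 R=105
Round 5 (k=48): L=105 R=209

Answer: 166,33 33,106 106,102 102,105 105,209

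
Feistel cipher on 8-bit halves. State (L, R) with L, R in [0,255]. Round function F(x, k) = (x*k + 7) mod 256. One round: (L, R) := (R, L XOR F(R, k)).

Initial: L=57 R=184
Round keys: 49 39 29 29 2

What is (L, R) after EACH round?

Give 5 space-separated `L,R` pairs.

Round 1 (k=49): L=184 R=6
Round 2 (k=39): L=6 R=73
Round 3 (k=29): L=73 R=74
Round 4 (k=29): L=74 R=32
Round 5 (k=2): L=32 R=13

Answer: 184,6 6,73 73,74 74,32 32,13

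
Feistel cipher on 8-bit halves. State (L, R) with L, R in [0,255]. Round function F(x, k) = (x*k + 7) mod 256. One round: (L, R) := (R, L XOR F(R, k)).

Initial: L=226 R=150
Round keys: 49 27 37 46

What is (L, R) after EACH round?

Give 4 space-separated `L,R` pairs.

Answer: 150,95 95,154 154,22 22,97

Derivation:
Round 1 (k=49): L=150 R=95
Round 2 (k=27): L=95 R=154
Round 3 (k=37): L=154 R=22
Round 4 (k=46): L=22 R=97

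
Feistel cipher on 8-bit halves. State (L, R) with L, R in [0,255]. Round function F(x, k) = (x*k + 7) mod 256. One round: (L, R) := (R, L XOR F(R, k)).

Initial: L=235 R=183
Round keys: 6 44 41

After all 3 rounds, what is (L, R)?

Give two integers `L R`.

Answer: 72 53

Derivation:
Round 1 (k=6): L=183 R=186
Round 2 (k=44): L=186 R=72
Round 3 (k=41): L=72 R=53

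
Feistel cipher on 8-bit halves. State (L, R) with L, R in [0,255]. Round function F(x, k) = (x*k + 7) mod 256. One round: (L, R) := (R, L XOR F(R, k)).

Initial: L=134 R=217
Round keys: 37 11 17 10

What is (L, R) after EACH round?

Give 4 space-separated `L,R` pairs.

Answer: 217,226 226,100 100,73 73,133

Derivation:
Round 1 (k=37): L=217 R=226
Round 2 (k=11): L=226 R=100
Round 3 (k=17): L=100 R=73
Round 4 (k=10): L=73 R=133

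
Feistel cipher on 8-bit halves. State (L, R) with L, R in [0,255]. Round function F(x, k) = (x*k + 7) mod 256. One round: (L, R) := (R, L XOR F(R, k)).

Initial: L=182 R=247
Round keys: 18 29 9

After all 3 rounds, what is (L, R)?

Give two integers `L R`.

Answer: 25 59

Derivation:
Round 1 (k=18): L=247 R=211
Round 2 (k=29): L=211 R=25
Round 3 (k=9): L=25 R=59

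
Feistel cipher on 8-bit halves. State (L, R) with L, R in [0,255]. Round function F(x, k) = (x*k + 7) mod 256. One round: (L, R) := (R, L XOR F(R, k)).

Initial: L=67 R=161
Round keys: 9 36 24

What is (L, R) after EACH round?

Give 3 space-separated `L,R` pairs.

Round 1 (k=9): L=161 R=243
Round 2 (k=36): L=243 R=146
Round 3 (k=24): L=146 R=68

Answer: 161,243 243,146 146,68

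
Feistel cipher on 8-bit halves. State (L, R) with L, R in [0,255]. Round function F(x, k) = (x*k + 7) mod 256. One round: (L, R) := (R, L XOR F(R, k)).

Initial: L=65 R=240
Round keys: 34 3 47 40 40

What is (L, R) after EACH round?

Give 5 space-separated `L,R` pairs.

Round 1 (k=34): L=240 R=166
Round 2 (k=3): L=166 R=9
Round 3 (k=47): L=9 R=8
Round 4 (k=40): L=8 R=78
Round 5 (k=40): L=78 R=63

Answer: 240,166 166,9 9,8 8,78 78,63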